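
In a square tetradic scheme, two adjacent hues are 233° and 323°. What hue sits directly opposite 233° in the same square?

A square tetradic scheme places four hues 90° apart; opposite corners are 180° apart.
233 + 180 = 413 → 413 − 360 = 53°

53°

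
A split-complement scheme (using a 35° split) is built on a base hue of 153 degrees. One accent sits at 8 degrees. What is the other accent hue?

298°

Split-complementary hues sit 35° either side of the complement.
Complement of the base 153°: 153 + 180 = 333°
The given accent 8° is 35° one side of 333°; the other accent sits 35° the other side: 333 − 35 = 298°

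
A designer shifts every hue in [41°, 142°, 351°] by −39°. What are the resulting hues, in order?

2°, 103°, 312°

41 − 39 = 2°
142 − 39 = 103°
351 − 39 = 312°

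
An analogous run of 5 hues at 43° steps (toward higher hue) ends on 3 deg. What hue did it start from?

4 steps of 43° (toward higher hue) give a net shift of +172°.
Start = end − shift: 3 − 172 = -169 → -169 + 360 = 191°

191°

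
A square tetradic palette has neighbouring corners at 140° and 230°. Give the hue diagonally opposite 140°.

A square tetradic scheme places four hues 90° apart; opposite corners are 180° apart.
140 + 180 = 320°

320°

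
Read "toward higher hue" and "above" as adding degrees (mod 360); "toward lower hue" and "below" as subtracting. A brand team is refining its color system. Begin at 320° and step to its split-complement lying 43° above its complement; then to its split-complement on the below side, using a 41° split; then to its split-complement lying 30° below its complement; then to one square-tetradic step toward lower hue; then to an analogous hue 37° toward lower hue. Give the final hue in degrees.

345°

320 + 223 = 543 → 543 − 360 = 183°   (split-comp 43° ↑)
183 + 139 = 322°   (split-comp 41° ↓)
322 + 150 = 472 → 472 − 360 = 112°   (split-comp 30° ↓)
112 − 90 = 22°   (square ↓)
22 − 37 = -15 → -15 + 360 = 345°   (analog 37° ↓)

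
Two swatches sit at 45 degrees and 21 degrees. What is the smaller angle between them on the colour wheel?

|45 − 21| = 24.
24 ≤ 180, so the shorter arc is 24°.

24°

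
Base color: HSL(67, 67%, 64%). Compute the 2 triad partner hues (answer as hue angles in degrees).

187° and 307°

A triad places three hues 120° apart.
67 + 120 = 187°
67 + 240 = 307°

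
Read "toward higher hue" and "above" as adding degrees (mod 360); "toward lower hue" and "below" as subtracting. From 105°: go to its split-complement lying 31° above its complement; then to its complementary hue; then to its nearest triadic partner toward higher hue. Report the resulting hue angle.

split-comp 31° ↑ +211°: 105 + 211 = 316°
complement +180°: 316 + 180 = 496 → 496 − 360 = 136°
triadic ↑ +120°: 136 + 120 = 256°

256°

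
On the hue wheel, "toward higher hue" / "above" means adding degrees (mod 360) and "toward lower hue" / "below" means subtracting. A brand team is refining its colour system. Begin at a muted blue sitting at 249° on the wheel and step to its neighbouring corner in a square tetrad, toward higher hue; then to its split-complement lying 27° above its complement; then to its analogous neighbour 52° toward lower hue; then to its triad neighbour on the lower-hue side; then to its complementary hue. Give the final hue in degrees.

square ↑ +90°: 249 + 90 = 339°
split-comp 27° ↑ +207°: 339 + 207 = 546 → 546 − 360 = 186°
analog 52° ↓ −52°: 186 − 52 = 134°
triadic ↓ −120°: 134 − 120 = 14°
complement +180°: 14 + 180 = 194°

194°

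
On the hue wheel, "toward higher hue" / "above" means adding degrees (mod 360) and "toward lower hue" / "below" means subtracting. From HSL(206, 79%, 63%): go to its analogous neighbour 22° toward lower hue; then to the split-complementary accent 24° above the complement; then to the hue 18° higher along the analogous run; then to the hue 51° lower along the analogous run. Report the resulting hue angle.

355°

206 − 22 = 184°   (analog 22° ↓)
184 + 204 = 388 → 388 − 360 = 28°   (split-comp 24° ↑)
28 + 18 = 46°   (analog 18° ↑)
46 − 51 = -5 → -5 + 360 = 355°   (analog 51° ↓)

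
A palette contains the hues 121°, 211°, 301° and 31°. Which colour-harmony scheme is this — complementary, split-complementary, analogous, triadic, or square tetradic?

square tetradic

Sort the hues: 31°, 121°, 211°, 301°.
Successive gaps around the wheel: 90°, 90°, 90°, 90°.
Four hues every 90° form a square tetradic scheme.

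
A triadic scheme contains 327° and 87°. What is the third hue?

A triad spaces three hues 120° apart.
The full set is {87°, 207°, 327°}.

207°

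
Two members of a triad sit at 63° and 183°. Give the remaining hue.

303°

A triad spaces three hues 120° apart.
The full set is {63°, 183°, 303°}.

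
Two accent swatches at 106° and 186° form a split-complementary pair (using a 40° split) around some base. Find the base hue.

The accents sit 40° either side of the complement, so the complement is their short-arc midpoint on the wheel.
Short-arc midpoint of 106° and 186°: 146°.
Base is 180° from the complement: 146 − 180 = -34 → -34 + 360 = 326°

326°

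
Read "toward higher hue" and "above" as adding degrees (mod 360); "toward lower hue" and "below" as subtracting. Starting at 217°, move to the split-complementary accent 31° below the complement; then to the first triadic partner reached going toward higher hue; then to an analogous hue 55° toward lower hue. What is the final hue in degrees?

split-comp 31° ↓ +149°: 217 + 149 = 366 → 366 − 360 = 6°
triadic ↑ +120°: 6 + 120 = 126°
analog 55° ↓ −55°: 126 − 55 = 71°

71°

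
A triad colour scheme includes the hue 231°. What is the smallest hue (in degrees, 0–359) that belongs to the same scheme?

111°

A triad places three hues 120° apart.
The full set through 231° is {111°, 231°, 351°}.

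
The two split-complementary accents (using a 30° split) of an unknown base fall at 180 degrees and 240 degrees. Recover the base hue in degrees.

The accents sit 30° either side of the complement, so the complement is their short-arc midpoint on the wheel.
Short-arc midpoint of 180° and 240°: 210°.
Base is 180° from the complement: 210 − 180 = 30°

30°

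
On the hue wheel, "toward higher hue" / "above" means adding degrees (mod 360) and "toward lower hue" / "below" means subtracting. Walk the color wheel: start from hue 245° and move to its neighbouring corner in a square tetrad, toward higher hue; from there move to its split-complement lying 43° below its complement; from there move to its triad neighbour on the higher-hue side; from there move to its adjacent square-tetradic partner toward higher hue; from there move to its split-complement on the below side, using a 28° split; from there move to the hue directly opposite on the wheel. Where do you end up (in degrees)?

294°

245 + 90 = 335°   (square ↑)
335 + 137 = 472 → 472 − 360 = 112°   (split-comp 43° ↓)
112 + 120 = 232°   (triadic ↑)
232 + 90 = 322°   (square ↑)
322 + 152 = 474 → 474 − 360 = 114°   (split-comp 28° ↓)
114 + 180 = 294°   (complement)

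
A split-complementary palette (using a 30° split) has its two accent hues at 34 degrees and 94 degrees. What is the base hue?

244°

The accents sit 30° either side of the complement, so the complement is their short-arc midpoint on the wheel.
Short-arc midpoint of 34° and 94°: 64°.
Base is 180° from the complement: 64 − 180 = -116 → -116 + 360 = 244°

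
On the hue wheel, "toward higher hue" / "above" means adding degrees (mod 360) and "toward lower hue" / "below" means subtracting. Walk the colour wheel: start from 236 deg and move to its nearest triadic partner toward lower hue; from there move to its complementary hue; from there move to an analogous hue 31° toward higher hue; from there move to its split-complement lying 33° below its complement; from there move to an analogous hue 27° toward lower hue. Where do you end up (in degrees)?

87°

−120° (triadic ↓): 236 − 120 = 116°
+180° (complement): 116 + 180 = 296°
+31° (analog 31° ↑): 296 + 31 = 327°
+147° (split-comp 33° ↓): 327 + 147 = 474 → 474 − 360 = 114°
−27° (analog 27° ↓): 114 − 27 = 87°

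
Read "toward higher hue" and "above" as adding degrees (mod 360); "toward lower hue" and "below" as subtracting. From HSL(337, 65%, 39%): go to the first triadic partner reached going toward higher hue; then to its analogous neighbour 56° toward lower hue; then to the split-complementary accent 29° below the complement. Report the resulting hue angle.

337 + 120 = 457 → 457 − 360 = 97°   (triadic ↑)
97 − 56 = 41°   (analog 56° ↓)
41 + 151 = 192°   (split-comp 29° ↓)

192°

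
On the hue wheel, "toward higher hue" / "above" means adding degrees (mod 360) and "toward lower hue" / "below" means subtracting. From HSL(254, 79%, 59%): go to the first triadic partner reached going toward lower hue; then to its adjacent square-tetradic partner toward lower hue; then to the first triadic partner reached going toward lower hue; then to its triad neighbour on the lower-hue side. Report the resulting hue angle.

triadic ↓ −120°: 254 − 120 = 134°
square ↓ −90°: 134 − 90 = 44°
triadic ↓ −120°: 44 − 120 = -76 → -76 + 360 = 284°
triadic ↓ −120°: 284 − 120 = 164°

164°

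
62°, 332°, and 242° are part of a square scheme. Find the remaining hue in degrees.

152°

A square tetradic scheme places four hues every 90°.
The full set through 62° is {62°, 152°, 242°, 332°}.
Given {62°, 242°, 332°}, the missing hue is 152°.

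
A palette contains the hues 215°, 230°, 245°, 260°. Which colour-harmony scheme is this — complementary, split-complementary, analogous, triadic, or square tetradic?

Sort the hues: 215°, 230°, 245°, 260°.
Successive gaps around the wheel: 15°, 15°, 15°, 315°.
A run of hues at equal small steps (15°) with one large closing gap is an analogous group.

analogous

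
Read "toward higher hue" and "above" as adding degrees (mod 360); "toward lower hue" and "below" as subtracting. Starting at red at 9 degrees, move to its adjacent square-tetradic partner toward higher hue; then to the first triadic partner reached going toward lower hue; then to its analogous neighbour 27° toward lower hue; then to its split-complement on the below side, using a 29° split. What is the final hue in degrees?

103°

9 + 90 = 99°   (square ↑)
99 − 120 = -21 → -21 + 360 = 339°   (triadic ↓)
339 − 27 = 312°   (analog 27° ↓)
312 + 151 = 463 → 463 − 360 = 103°   (split-comp 29° ↓)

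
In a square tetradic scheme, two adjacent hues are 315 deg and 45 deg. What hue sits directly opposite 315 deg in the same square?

A square tetradic scheme places four hues 90° apart; opposite corners are 180° apart.
315 + 180 = 495 → 495 − 360 = 135°

135°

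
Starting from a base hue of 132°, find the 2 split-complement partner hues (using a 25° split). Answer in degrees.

Split-complementary hues sit 25° either side of the complement.
Complement of 132°: 132 + 180 = 312°
312 − 25 = 287°
312 + 25 = 337°

287° and 337°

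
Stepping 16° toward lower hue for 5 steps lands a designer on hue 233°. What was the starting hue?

313°

5 steps of 16° (toward lower hue) give a net shift of −80°.
Start = end − shift: 233 + 80 = 313°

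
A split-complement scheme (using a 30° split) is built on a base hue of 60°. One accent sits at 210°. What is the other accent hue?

270°

Split-complementary hues sit 30° either side of the complement.
Complement of the base 60°: 60 + 180 = 240°
The given accent 210° is 30° one side of 240°; the other accent sits 30° the other side: 240 + 30 = 270°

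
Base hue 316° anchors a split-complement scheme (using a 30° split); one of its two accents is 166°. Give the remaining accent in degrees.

106°

Split-complementary hues sit 30° either side of the complement.
Complement of the base 316°: 316 + 180 = 496 → 496 − 360 = 136°
The given accent 166° is 30° one side of 136°; the other accent sits 30° the other side: 136 − 30 = 106°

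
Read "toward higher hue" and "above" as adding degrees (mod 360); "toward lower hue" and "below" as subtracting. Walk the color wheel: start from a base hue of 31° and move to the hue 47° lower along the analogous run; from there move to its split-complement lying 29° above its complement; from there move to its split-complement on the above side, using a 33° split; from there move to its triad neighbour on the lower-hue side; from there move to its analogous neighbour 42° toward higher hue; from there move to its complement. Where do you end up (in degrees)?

148°

analog 47° ↓ −47°: 31 − 47 = -16 → -16 + 360 = 344°
split-comp 29° ↑ +209°: 344 + 209 = 553 → 553 − 360 = 193°
split-comp 33° ↑ +213°: 193 + 213 = 406 → 406 − 360 = 46°
triadic ↓ −120°: 46 − 120 = -74 → -74 + 360 = 286°
analog 42° ↑ +42°: 286 + 42 = 328°
complement +180°: 328 + 180 = 508 → 508 − 360 = 148°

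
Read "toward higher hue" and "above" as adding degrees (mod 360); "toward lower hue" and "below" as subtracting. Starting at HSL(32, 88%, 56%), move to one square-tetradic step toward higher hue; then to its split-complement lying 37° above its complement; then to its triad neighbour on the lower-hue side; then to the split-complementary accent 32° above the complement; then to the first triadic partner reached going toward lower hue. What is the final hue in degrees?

311°

+90° (square ↑): 32 + 90 = 122°
+217° (split-comp 37° ↑): 122 + 217 = 339°
−120° (triadic ↓): 339 − 120 = 219°
+212° (split-comp 32° ↑): 219 + 212 = 431 → 431 − 360 = 71°
−120° (triadic ↓): 71 − 120 = -49 → -49 + 360 = 311°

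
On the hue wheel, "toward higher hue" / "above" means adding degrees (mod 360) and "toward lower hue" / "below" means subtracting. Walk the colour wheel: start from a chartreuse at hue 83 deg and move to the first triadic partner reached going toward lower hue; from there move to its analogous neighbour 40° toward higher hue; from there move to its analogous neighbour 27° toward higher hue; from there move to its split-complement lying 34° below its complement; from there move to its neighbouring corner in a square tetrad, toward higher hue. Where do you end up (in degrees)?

266°

triadic ↓ −120°: 83 − 120 = -37 → -37 + 360 = 323°
analog 40° ↑ +40°: 323 + 40 = 363 → 363 − 360 = 3°
analog 27° ↑ +27°: 3 + 27 = 30°
split-comp 34° ↓ +146°: 30 + 146 = 176°
square ↑ +90°: 176 + 90 = 266°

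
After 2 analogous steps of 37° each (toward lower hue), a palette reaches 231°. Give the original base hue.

305°

2 steps of 37° (toward lower hue) give a net shift of −74°.
Start = end − shift: 231 + 74 = 305°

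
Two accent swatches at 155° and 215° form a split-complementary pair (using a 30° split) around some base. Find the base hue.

The accents sit 30° either side of the complement, so the complement is their short-arc midpoint on the wheel.
Short-arc midpoint of 155° and 215°: 185°.
Base is 180° from the complement: 185 − 180 = 5°

5°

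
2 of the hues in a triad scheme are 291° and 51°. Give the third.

171°

A triad places three hues 120° apart.
The full set through 51° is {51°, 171°, 291°}.
Given {51°, 291°}, the missing hue is 171°.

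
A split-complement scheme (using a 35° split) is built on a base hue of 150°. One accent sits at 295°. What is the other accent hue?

Split-complementary hues sit 35° either side of the complement.
Complement of the base 150°: 150 + 180 = 330°
The given accent 295° is 35° one side of 330°; the other accent sits 35° the other side: 330 + 35 = 365 → 365 − 360 = 5°

5°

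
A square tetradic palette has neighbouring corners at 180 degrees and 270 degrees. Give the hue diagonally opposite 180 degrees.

0°

A square tetradic scheme places four hues 90° apart; opposite corners are 180° apart.
180 + 180 = 360 → 360 − 360 = 0°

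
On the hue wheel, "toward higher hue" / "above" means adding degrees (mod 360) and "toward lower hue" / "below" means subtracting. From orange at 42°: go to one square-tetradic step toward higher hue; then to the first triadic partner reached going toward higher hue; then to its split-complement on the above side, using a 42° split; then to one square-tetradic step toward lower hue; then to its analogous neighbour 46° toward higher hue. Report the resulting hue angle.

+90° (square ↑): 42 + 90 = 132°
+120° (triadic ↑): 132 + 120 = 252°
+222° (split-comp 42° ↑): 252 + 222 = 474 → 474 − 360 = 114°
−90° (square ↓): 114 − 90 = 24°
+46° (analog 46° ↑): 24 + 46 = 70°

70°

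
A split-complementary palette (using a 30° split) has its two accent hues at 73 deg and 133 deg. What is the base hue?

The accents sit 30° either side of the complement, so the complement is their short-arc midpoint on the wheel.
Short-arc midpoint of 73° and 133°: 103°.
Base is 180° from the complement: 103 − 180 = -77 → -77 + 360 = 283°

283°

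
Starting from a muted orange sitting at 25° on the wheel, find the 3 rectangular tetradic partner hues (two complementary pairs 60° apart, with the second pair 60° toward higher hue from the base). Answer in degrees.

85°, 205°, and 265°

A rectangular tetradic uses two complementary pairs 60° apart: offsets 0°, 60°, 180°, 240°.
25 + 60 = 85°
25 + 180 = 205°
25 + 240 = 265°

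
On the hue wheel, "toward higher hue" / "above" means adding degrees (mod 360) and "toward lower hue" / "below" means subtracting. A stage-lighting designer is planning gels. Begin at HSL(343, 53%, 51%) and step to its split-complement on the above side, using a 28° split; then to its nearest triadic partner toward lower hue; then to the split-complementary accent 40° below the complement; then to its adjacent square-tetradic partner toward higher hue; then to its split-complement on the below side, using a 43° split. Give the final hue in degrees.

78°

343 + 208 = 551 → 551 − 360 = 191°   (split-comp 28° ↑)
191 − 120 = 71°   (triadic ↓)
71 + 140 = 211°   (split-comp 40° ↓)
211 + 90 = 301°   (square ↑)
301 + 137 = 438 → 438 − 360 = 78°   (split-comp 43° ↓)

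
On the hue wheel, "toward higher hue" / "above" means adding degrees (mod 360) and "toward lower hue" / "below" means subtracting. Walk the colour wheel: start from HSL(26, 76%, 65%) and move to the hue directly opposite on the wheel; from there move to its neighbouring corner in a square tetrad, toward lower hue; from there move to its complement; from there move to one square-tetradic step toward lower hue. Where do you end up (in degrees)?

26 + 180 = 206°   (complement)
206 − 90 = 116°   (square ↓)
116 + 180 = 296°   (complement)
296 − 90 = 206°   (square ↓)

206°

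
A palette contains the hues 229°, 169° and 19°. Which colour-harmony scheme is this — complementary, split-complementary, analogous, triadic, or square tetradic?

split-complementary

Sort the hues: 19°, 169°, 229°.
Successive gaps around the wheel: 150°, 60°, 150°.
Two 150° gaps and one 60° gap — a base hue opposite a pair of accents 30° either side of its complement — is the split-complementary pattern.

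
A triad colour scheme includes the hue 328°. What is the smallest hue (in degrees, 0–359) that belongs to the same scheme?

88°

A triad places three hues 120° apart.
The full set through 328° is {88°, 208°, 328°}.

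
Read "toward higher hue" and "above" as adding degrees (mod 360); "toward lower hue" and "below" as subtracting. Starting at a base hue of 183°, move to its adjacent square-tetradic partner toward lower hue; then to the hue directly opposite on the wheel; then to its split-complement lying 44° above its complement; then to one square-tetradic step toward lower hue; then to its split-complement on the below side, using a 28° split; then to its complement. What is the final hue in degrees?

square ↓ −90°: 183 − 90 = 93°
complement +180°: 93 + 180 = 273°
split-comp 44° ↑ +224°: 273 + 224 = 497 → 497 − 360 = 137°
square ↓ −90°: 137 − 90 = 47°
split-comp 28° ↓ +152°: 47 + 152 = 199°
complement +180°: 199 + 180 = 379 → 379 − 360 = 19°

19°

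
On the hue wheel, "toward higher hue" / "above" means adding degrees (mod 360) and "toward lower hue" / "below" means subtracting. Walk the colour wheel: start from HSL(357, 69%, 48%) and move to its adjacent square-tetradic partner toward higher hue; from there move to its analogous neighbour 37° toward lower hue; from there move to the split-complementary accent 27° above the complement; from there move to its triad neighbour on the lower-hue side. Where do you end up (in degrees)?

137°

+90° (square ↑): 357 + 90 = 447 → 447 − 360 = 87°
−37° (analog 37° ↓): 87 − 37 = 50°
+207° (split-comp 27° ↑): 50 + 207 = 257°
−120° (triadic ↓): 257 − 120 = 137°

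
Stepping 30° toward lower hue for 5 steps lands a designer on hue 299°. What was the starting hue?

5 steps of 30° (toward lower hue) give a net shift of −150°.
Start = end − shift: 299 + 150 = 449 → 449 − 360 = 89°

89°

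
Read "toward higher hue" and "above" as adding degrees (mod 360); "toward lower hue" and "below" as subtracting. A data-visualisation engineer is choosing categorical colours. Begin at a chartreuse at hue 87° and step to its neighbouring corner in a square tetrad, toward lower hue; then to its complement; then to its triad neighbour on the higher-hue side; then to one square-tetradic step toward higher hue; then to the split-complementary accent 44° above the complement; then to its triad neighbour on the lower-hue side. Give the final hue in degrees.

−90° (square ↓): 87 − 90 = -3 → -3 + 360 = 357°
+180° (complement): 357 + 180 = 537 → 537 − 360 = 177°
+120° (triadic ↑): 177 + 120 = 297°
+90° (square ↑): 297 + 90 = 387 → 387 − 360 = 27°
+224° (split-comp 44° ↑): 27 + 224 = 251°
−120° (triadic ↓): 251 − 120 = 131°

131°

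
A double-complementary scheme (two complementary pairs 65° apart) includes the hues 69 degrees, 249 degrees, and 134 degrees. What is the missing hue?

314°

A rectangular tetradic uses two complementary pairs 65° apart: offsets 0°, 65°, 180°, 245°.
Among {69°, 134°, 249°}, 249° and 69° are a 180° pair.
The remaining hue 134° needs its own complement: 134 + 180 = 314°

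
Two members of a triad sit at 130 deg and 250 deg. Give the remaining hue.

10°

A triad spaces three hues 120° apart.
The full set is {10°, 130°, 250°}.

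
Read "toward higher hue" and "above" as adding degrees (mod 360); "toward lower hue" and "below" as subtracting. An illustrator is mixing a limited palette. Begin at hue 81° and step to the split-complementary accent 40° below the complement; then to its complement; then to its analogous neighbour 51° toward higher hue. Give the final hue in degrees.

+140° (split-comp 40° ↓): 81 + 140 = 221°
+180° (complement): 221 + 180 = 401 → 401 − 360 = 41°
+51° (analog 51° ↑): 41 + 51 = 92°

92°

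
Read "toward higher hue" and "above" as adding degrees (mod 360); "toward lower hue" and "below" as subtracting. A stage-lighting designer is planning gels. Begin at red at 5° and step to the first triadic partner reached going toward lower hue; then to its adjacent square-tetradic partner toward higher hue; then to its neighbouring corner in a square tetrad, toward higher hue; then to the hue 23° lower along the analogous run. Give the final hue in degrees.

42°

−120° (triadic ↓): 5 − 120 = -115 → -115 + 360 = 245°
+90° (square ↑): 245 + 90 = 335°
+90° (square ↑): 335 + 90 = 425 → 425 − 360 = 65°
−23° (analog 23° ↓): 65 − 23 = 42°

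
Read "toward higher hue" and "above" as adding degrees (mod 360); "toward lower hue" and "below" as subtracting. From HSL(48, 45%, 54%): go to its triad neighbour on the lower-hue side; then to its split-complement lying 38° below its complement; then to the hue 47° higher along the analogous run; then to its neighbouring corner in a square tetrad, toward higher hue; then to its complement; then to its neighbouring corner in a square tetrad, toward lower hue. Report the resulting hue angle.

triadic ↓ −120°: 48 − 120 = -72 → -72 + 360 = 288°
split-comp 38° ↓ +142°: 288 + 142 = 430 → 430 − 360 = 70°
analog 47° ↑ +47°: 70 + 47 = 117°
square ↑ +90°: 117 + 90 = 207°
complement +180°: 207 + 180 = 387 → 387 − 360 = 27°
square ↓ −90°: 27 − 90 = -63 → -63 + 360 = 297°

297°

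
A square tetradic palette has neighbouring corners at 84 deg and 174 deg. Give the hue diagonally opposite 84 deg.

A square tetradic scheme places four hues 90° apart; opposite corners are 180° apart.
84 + 180 = 264°

264°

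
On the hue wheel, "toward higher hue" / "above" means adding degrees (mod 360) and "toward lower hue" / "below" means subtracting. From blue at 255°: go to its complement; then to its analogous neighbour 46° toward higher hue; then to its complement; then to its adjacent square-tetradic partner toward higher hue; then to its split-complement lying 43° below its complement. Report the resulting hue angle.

168°

255 + 180 = 435 → 435 − 360 = 75°   (complement)
75 + 46 = 121°   (analog 46° ↑)
121 + 180 = 301°   (complement)
301 + 90 = 391 → 391 − 360 = 31°   (square ↑)
31 + 137 = 168°   (split-comp 43° ↓)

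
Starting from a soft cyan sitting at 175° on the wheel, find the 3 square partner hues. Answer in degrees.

265°, 355°, 85°

A square tetradic scheme places four hues every 90°.
175 + 90 = 265°
175 + 180 = 355°
175 + 270 = 445 → 445 − 360 = 85°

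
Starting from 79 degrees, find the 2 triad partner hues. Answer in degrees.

199° and 319°

79 + 120 = 199°
79 + 240 = 319°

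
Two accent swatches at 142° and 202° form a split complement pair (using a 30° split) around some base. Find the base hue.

352°

The accents sit 30° either side of the complement, so the complement is their short-arc midpoint on the wheel.
Short-arc midpoint of 142° and 202°: 172°.
Base is 180° from the complement: 172 − 180 = -8 → -8 + 360 = 352°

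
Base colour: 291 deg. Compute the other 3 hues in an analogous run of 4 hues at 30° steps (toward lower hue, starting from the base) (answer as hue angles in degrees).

Analogous hues sit every 30° along the wheel.
291 − 30 = 261°
291 − 60 = 231°
291 − 90 = 201°

261°, 231°, and 201°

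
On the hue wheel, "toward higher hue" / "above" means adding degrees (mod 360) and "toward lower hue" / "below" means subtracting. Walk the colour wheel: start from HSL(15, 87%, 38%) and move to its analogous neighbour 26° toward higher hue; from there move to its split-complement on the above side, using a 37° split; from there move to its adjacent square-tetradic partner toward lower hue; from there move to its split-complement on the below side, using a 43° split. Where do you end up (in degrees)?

15 + 26 = 41°   (analog 26° ↑)
41 + 217 = 258°   (split-comp 37° ↑)
258 − 90 = 168°   (square ↓)
168 + 137 = 305°   (split-comp 43° ↓)

305°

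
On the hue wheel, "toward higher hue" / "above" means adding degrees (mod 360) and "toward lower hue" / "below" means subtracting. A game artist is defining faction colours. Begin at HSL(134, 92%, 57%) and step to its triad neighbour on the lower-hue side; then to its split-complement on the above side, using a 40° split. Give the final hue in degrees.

234°

triadic ↓ −120°: 134 − 120 = 14°
split-comp 40° ↑ +220°: 14 + 220 = 234°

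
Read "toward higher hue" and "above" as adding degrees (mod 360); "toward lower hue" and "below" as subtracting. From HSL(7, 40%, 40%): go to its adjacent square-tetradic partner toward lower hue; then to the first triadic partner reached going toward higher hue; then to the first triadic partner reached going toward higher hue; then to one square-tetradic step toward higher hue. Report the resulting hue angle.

247°

7 − 90 = -83 → -83 + 360 = 277°   (square ↓)
277 + 120 = 397 → 397 − 360 = 37°   (triadic ↑)
37 + 120 = 157°   (triadic ↑)
157 + 90 = 247°   (square ↑)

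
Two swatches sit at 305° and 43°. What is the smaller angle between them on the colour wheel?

98°

|305 − 43| = 262.
The shorter arc is 360 − 262 = 98°.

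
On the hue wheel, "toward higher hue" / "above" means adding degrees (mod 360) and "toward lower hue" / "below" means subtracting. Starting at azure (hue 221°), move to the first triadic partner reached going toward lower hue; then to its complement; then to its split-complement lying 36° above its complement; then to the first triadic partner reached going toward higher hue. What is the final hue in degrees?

257°

−120° (triadic ↓): 221 − 120 = 101°
+180° (complement): 101 + 180 = 281°
+216° (split-comp 36° ↑): 281 + 216 = 497 → 497 − 360 = 137°
+120° (triadic ↑): 137 + 120 = 257°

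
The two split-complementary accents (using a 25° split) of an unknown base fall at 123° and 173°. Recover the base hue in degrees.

328°

The accents sit 25° either side of the complement, so the complement is their short-arc midpoint on the wheel.
Short-arc midpoint of 123° and 173°: 148°.
Base is 180° from the complement: 148 − 180 = -32 → -32 + 360 = 328°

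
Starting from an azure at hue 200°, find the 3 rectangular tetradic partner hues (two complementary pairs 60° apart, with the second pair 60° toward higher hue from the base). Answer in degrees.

A rectangular tetradic uses two complementary pairs 60° apart: offsets 0°, 60°, 180°, 240°.
200 + 60 = 260°
200 + 180 = 380 → 380 − 360 = 20°
200 + 240 = 440 → 440 − 360 = 80°

260°, 20°, 80°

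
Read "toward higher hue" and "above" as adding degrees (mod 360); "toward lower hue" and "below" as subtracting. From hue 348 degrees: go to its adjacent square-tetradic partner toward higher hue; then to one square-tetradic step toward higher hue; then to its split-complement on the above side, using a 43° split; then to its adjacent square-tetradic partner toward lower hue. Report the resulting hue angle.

square ↑ +90°: 348 + 90 = 438 → 438 − 360 = 78°
square ↑ +90°: 78 + 90 = 168°
split-comp 43° ↑ +223°: 168 + 223 = 391 → 391 − 360 = 31°
square ↓ −90°: 31 − 90 = -59 → -59 + 360 = 301°

301°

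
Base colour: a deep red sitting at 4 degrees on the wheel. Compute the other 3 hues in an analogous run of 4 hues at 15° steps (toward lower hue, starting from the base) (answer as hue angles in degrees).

349°, 334°, 319°

Analogous hues sit every 15° along the wheel.
4 − 15 = -11 → -11 + 360 = 349°
4 − 30 = -26 → -26 + 360 = 334°
4 − 45 = -41 → -41 + 360 = 319°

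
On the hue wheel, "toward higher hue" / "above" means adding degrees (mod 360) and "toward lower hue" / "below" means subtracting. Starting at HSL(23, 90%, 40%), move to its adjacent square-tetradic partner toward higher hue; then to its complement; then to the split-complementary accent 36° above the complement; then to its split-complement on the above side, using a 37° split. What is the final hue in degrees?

square ↑ +90°: 23 + 90 = 113°
complement +180°: 113 + 180 = 293°
split-comp 36° ↑ +216°: 293 + 216 = 509 → 509 − 360 = 149°
split-comp 37° ↑ +217°: 149 + 217 = 366 → 366 − 360 = 6°

6°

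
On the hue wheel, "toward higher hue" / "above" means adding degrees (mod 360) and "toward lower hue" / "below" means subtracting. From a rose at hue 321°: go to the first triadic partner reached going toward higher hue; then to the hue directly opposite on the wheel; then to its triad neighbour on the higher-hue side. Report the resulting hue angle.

21°

+120° (triadic ↑): 321 + 120 = 441 → 441 − 360 = 81°
+180° (complement): 81 + 180 = 261°
+120° (triadic ↑): 261 + 120 = 381 → 381 − 360 = 21°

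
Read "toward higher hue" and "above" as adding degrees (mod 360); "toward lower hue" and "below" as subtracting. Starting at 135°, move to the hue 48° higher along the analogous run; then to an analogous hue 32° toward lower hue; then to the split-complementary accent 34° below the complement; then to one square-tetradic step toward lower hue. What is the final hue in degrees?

135 + 48 = 183°   (analog 48° ↑)
183 − 32 = 151°   (analog 32° ↓)
151 + 146 = 297°   (split-comp 34° ↓)
297 − 90 = 207°   (square ↓)

207°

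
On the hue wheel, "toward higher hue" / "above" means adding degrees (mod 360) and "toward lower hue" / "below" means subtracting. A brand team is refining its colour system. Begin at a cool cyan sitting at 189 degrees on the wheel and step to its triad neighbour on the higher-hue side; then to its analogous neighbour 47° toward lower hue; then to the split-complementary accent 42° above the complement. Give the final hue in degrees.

124°

triadic ↑ +120°: 189 + 120 = 309°
analog 47° ↓ −47°: 309 − 47 = 262°
split-comp 42° ↑ +222°: 262 + 222 = 484 → 484 − 360 = 124°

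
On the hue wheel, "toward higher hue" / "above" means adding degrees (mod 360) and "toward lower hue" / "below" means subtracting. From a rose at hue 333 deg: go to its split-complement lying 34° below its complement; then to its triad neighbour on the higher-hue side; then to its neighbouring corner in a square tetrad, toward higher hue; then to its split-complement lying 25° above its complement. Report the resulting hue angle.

174°

split-comp 34° ↓ +146°: 333 + 146 = 479 → 479 − 360 = 119°
triadic ↑ +120°: 119 + 120 = 239°
square ↑ +90°: 239 + 90 = 329°
split-comp 25° ↑ +205°: 329 + 205 = 534 → 534 − 360 = 174°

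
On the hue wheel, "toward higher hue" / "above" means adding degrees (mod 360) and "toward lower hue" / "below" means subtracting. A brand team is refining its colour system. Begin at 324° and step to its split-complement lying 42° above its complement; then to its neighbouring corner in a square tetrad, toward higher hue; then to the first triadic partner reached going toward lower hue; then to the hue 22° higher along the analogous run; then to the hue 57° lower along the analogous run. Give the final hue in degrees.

121°

324 + 222 = 546 → 546 − 360 = 186°   (split-comp 42° ↑)
186 + 90 = 276°   (square ↑)
276 − 120 = 156°   (triadic ↓)
156 + 22 = 178°   (analog 22° ↑)
178 − 57 = 121°   (analog 57° ↓)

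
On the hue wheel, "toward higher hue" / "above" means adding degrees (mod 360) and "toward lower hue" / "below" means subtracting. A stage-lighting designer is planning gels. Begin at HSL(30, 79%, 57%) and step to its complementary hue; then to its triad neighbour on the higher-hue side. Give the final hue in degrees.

330°

complement +180°: 30 + 180 = 210°
triadic ↑ +120°: 210 + 120 = 330°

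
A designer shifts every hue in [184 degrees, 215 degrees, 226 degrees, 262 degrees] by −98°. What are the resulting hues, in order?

184 − 98 = 86°
215 − 98 = 117°
226 − 98 = 128°
262 − 98 = 164°

86°, 117°, 128°, 164°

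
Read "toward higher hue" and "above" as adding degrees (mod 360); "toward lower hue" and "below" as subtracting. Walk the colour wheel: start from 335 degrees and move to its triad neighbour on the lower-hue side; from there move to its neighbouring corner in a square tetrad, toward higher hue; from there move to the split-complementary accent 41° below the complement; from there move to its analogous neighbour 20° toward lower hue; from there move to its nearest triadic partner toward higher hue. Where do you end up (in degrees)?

−120° (triadic ↓): 335 − 120 = 215°
+90° (square ↑): 215 + 90 = 305°
+139° (split-comp 41° ↓): 305 + 139 = 444 → 444 − 360 = 84°
−20° (analog 20° ↓): 84 − 20 = 64°
+120° (triadic ↑): 64 + 120 = 184°

184°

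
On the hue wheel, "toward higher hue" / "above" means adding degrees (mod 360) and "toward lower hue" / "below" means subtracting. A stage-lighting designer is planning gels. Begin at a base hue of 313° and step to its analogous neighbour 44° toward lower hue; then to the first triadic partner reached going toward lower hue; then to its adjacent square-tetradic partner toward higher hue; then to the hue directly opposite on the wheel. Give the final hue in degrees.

−44° (analog 44° ↓): 313 − 44 = 269°
−120° (triadic ↓): 269 − 120 = 149°
+90° (square ↑): 149 + 90 = 239°
+180° (complement): 239 + 180 = 419 → 419 − 360 = 59°

59°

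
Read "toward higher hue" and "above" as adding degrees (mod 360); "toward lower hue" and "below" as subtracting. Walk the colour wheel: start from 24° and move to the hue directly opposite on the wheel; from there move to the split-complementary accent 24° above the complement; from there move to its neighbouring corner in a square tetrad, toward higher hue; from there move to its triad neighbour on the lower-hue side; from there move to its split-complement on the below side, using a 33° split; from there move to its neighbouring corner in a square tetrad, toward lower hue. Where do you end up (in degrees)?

24 + 180 = 204°   (complement)
204 + 204 = 408 → 408 − 360 = 48°   (split-comp 24° ↑)
48 + 90 = 138°   (square ↑)
138 − 120 = 18°   (triadic ↓)
18 + 147 = 165°   (split-comp 33° ↓)
165 − 90 = 75°   (square ↓)

75°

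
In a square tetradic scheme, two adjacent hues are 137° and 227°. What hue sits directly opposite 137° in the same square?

317°

A square tetradic scheme places four hues 90° apart; opposite corners are 180° apart.
137 + 180 = 317°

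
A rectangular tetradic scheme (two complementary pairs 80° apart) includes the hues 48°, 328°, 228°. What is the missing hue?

A rectangular tetradic uses two complementary pairs 80° apart: offsets 0°, 80°, 180°, 260°.
Among {48°, 228°, 328°}, 48° and 228° are a 180° pair.
The remaining hue 328° needs its own complement: 328 + 180 = 508 → 508 − 360 = 148°

148°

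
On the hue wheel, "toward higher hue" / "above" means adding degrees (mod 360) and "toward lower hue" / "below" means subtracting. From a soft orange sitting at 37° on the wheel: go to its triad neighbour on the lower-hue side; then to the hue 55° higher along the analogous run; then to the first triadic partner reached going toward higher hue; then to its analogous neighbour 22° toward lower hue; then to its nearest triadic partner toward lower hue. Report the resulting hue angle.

310°

triadic ↓ −120°: 37 − 120 = -83 → -83 + 360 = 277°
analog 55° ↑ +55°: 277 + 55 = 332°
triadic ↑ +120°: 332 + 120 = 452 → 452 − 360 = 92°
analog 22° ↓ −22°: 92 − 22 = 70°
triadic ↓ −120°: 70 − 120 = -50 → -50 + 360 = 310°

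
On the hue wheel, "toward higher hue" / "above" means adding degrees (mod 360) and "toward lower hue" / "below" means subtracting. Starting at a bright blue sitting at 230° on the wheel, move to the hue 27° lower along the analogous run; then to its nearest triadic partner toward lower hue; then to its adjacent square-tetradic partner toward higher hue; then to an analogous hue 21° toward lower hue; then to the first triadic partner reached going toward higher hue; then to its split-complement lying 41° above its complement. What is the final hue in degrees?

133°

analog 27° ↓ −27°: 230 − 27 = 203°
triadic ↓ −120°: 203 − 120 = 83°
square ↑ +90°: 83 + 90 = 173°
analog 21° ↓ −21°: 173 − 21 = 152°
triadic ↑ +120°: 152 + 120 = 272°
split-comp 41° ↑ +221°: 272 + 221 = 493 → 493 − 360 = 133°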